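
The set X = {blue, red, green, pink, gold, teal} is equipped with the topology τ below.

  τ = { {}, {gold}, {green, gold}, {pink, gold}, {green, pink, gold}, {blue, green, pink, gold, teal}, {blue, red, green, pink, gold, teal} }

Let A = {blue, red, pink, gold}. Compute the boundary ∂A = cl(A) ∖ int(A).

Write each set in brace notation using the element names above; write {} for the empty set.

{blue, red, green, teal}

open subsets of A: {}, {gold}, {pink, gold}; so int(A) = {pink, gold}
closure: X∖int(X∖A) = X∖{} = {blue, red, green, pink, gold, teal}
∂A = {blue, red, green, pink, gold, teal} minus {pink, gold} = {blue, red, green, teal}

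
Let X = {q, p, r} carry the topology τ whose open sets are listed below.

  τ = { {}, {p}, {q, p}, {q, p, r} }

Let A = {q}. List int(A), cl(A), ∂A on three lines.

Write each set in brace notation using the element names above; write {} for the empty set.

opens ⊆ A: {}; union → int = {}
complement {p, r}; its interior {p}; cl(A) = X∖{p} = {q, r}
boundary = {q, r} ∖ {} = {q, r}

int(A) = {}
cl(A)  = {q, r}
∂A     = {q, r}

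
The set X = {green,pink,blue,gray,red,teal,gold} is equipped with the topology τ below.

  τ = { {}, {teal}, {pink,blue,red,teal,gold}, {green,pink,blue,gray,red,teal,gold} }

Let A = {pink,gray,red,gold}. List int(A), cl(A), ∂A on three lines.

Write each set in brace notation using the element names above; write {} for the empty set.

opens ⊆ A: {}; union → int = {}
complement {green,blue,teal}; its interior {teal}; cl(A) = X∖{teal} = {green,pink,blue,gray,red,gold}
boundary = {green,pink,blue,gray,red,gold} ∖ {} = {green,pink,blue,gray,red,gold}

int(A) = {}
cl(A)  = {green,pink,blue,gray,red,gold}
∂A     = {green,pink,blue,gray,red,gold}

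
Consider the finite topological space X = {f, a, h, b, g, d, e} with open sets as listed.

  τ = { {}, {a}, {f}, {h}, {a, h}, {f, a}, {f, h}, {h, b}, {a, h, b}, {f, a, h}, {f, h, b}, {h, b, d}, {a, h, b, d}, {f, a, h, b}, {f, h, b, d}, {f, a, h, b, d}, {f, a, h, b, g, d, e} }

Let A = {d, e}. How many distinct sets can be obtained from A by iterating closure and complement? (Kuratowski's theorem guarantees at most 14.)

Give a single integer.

6

complement {f, a, h, b, g}; its interior {f, a, h, b}; cl(A) = X∖{f, a, h, b} = {g, d, e}
With k = closure, c = complement:
  1. A     = {d, e}
  2. kA    = {g, d, e}
  3. cA    = {f, a, h, b, g}
  4. ckA   = {f, a, h, b}
  5. kcA   = {f, a, h, b, g, d, e}
  6. ckcA  = {}
k, c of each give nothing new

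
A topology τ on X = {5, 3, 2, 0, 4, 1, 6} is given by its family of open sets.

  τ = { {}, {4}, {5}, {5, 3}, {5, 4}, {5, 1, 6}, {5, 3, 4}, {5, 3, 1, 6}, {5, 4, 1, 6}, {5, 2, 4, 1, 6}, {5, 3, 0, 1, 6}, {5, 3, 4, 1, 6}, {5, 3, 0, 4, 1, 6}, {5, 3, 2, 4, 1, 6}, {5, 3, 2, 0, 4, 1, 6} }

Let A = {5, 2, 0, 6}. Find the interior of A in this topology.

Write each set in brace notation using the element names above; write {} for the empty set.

U open, U⊆A: {}, {5}. int(A) = ⋃ = {5}

{5}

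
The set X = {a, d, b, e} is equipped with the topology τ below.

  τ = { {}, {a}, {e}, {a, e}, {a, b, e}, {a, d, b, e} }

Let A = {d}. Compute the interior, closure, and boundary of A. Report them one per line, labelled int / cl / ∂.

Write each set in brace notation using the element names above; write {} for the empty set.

open subsets of A: {}; so int(A) = {}
closure: X∖int(X∖A) = X∖{a, b, e} = {d}
∂A = {d} minus {} = {d}

int(A) = {}
cl(A)  = {d}
∂A     = {d}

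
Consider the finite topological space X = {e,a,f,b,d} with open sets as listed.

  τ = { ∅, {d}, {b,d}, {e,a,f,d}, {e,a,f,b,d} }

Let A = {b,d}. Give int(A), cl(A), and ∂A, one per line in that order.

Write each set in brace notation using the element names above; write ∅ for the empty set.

open subsets of A: ∅, {d}, {b,d}; so int(A) = {b,d}
closure: X∖int(X∖A) = X∖∅ = {e,a,f,b,d}
∂A = {e,a,f,b,d} minus {b,d} = {e,a,f}

int(A) = {b,d}
cl(A)  = {e,a,f,b,d}
∂A     = {e,a,f}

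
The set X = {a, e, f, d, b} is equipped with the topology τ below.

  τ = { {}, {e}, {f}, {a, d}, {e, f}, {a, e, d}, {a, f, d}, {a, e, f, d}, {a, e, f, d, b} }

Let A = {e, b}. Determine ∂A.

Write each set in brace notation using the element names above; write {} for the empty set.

open subsets of A: {}, {e}; so int(A) = {e}
closure: X∖int(X∖A) = X∖{a, f, d} = {e, b}
∂A = {e, b} minus {e} = {b}

{b}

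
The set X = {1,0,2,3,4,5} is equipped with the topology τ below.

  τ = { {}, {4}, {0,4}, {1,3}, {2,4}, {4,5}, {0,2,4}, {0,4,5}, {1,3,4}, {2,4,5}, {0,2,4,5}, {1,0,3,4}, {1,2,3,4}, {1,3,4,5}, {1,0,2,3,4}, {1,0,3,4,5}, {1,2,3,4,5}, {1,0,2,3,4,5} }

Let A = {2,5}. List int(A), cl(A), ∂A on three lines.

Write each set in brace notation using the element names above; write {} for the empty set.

int(A) = {}
cl(A)  = {2,5}
∂A     = {2,5}

open subsets of A: {}; so int(A) = {}
closure: X∖int(X∖A) = X∖{1,0,3,4} = {2,5}
∂A = {2,5} minus {} = {2,5}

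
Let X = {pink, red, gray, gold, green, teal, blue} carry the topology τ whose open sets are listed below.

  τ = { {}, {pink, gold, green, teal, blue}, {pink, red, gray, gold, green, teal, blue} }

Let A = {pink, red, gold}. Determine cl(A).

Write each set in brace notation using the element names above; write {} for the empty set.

closure: X∖int(X∖A) = X∖{} = {pink, red, gray, gold, green, teal, blue}

{pink, red, gray, gold, green, teal, blue}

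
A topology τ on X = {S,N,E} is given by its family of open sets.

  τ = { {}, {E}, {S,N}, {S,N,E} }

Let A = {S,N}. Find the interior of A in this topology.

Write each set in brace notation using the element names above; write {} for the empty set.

{S,N}

open subsets of A: {}, {S,N}; so int(A) = {S,N}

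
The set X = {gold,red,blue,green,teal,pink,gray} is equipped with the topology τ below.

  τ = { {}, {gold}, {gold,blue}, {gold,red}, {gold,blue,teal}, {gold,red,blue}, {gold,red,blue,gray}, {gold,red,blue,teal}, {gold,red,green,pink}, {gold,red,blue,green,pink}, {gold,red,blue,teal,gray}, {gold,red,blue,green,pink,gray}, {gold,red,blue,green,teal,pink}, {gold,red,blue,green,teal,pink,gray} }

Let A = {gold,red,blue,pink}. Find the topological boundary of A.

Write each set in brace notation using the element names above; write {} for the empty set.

U open, U⊆A: {}, {gold}, {gold,blue}, {gold,red}, {gold,red,blue}. int(A) = ⋃ = {gold,red,blue}
X∖A={green,teal,gray}, int(X∖A)={}, hence cl(A)={gold,red,blue,green,teal,pink,gray}
∂A: remove int from cl → {green,teal,pink,gray}

{green,teal,pink,gray}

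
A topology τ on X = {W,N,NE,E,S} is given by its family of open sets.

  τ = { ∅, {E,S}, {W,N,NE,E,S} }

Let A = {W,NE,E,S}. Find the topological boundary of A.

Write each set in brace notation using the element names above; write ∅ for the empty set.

{W,N,NE}

open subsets of A: ∅, {E,S}; so int(A) = {E,S}
closure: X∖int(X∖A) = X∖∅ = {W,N,NE,E,S}
∂A = {W,N,NE,E,S} minus {E,S} = {W,N,NE}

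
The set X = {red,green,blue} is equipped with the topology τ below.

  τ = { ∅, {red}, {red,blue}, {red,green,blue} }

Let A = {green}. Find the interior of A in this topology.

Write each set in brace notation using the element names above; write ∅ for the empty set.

opens ⊆ A: ∅; union → int = ∅

∅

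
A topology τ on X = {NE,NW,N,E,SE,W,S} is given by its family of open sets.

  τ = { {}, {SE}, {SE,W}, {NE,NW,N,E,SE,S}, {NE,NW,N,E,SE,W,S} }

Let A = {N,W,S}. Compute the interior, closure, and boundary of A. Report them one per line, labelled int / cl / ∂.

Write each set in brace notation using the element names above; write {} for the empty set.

open subsets of A: {}; so int(A) = {}
closure: X∖int(X∖A) = X∖{SE} = {NE,NW,N,E,W,S}
∂A = {NE,NW,N,E,W,S} minus {} = {NE,NW,N,E,W,S}

int(A) = {}
cl(A)  = {NE,NW,N,E,W,S}
∂A     = {NE,NW,N,E,W,S}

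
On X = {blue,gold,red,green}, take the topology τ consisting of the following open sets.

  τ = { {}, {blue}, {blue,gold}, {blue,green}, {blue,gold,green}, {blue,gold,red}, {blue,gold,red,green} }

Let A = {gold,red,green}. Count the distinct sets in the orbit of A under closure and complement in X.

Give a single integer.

complement {blue}; its interior {blue}; cl(A) = X∖{blue} = {gold,red,green}
With k = closure, c = complement:
  1. A     = {gold,red,green}
  2. cA    = {blue}
  3. kcA   = {blue,gold,red,green}
  4. ckcA  = {}
k, c of each give nothing new

4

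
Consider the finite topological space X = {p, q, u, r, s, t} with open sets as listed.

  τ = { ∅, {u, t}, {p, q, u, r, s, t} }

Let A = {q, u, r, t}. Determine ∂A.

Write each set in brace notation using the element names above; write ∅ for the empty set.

open subsets of A: ∅, {u, t}; so int(A) = {u, t}
closure: X∖int(X∖A) = X∖∅ = {p, q, u, r, s, t}
∂A = {p, q, u, r, s, t} minus {u, t} = {p, q, r, s}

{p, q, r, s}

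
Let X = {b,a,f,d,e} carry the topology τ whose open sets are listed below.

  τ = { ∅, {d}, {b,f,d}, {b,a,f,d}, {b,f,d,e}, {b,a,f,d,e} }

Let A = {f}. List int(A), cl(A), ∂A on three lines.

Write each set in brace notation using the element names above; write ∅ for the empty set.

opens ⊆ A: ∅; union → int = ∅
complement {b,a,d,e}; its interior {d}; cl(A) = X∖{d} = {b,a,f,e}
boundary = {b,a,f,e} ∖ ∅ = {b,a,f,e}

int(A) = ∅
cl(A)  = {b,a,f,e}
∂A     = {b,a,f,e}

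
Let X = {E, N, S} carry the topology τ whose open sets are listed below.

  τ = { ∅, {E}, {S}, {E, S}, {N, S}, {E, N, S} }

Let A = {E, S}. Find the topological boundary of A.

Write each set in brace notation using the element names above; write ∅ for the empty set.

U open, U⊆A: ∅, {E}, {S}, {E, S}. int(A) = ⋃ = {E, S}
X∖A={N}, int(X∖A)=∅, hence cl(A)={E, N, S}
∂A: remove int from cl → {N}

{N}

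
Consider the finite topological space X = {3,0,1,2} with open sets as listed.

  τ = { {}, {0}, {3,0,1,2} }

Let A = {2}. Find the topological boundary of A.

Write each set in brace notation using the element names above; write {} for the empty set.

{3,1,2}

U open, U⊆A: {}. int(A) = ⋃ = {}
X∖A={3,0,1}, int(X∖A)={0}, hence cl(A)={3,1,2}
∂A: remove int from cl → {3,1,2}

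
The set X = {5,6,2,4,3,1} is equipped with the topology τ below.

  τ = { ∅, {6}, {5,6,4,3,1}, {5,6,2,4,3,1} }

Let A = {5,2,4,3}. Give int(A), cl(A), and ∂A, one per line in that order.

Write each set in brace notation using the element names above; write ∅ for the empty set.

open subsets of A: ∅; so int(A) = ∅
closure: X∖int(X∖A) = X∖{6} = {5,2,4,3,1}
∂A = {5,2,4,3,1} minus ∅ = {5,2,4,3,1}

int(A) = ∅
cl(A)  = {5,2,4,3,1}
∂A     = {5,2,4,3,1}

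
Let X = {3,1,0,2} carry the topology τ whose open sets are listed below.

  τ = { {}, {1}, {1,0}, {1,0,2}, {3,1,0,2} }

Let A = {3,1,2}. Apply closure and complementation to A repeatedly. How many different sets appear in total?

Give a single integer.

6

complement {0}; its interior {}; cl(A) = X∖{} = {3,1,0,2}
With k = closure, c = complement:
  1. A     = {3,1,2}
  2. kA    = {3,1,0,2}
  3. cA    = {0}
  4. ckA   = {}
  5. kcA   = {3,0,2}
  6. ckcA  = {1}
k, c of each give nothing new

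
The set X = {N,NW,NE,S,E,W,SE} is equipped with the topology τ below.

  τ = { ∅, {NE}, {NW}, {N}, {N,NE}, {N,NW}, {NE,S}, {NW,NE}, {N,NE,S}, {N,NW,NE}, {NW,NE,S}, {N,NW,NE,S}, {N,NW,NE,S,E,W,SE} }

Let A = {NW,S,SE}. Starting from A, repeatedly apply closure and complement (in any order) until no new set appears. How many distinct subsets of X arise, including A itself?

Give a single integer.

cl via duality: int({N,NE,E,W}) = {N,NE}, so X∖{N,NE} = {NW,S,E,W,SE}
Write k for closure, c for complement:
  1. A     = {NW,S,SE}
  2. kA    = {NW,S,E,W,SE}
  3. cA    = {N,NE,E,W}
  4. ckA   = {N,NE}
  5. kcA   = {N,NE,S,E,W,SE}
  6. ckcA  = {NW}
  7. kckcA = {NW,E,W,SE}
  8. ckckcA = {N,NE,S}
applying k or c yields no new set

8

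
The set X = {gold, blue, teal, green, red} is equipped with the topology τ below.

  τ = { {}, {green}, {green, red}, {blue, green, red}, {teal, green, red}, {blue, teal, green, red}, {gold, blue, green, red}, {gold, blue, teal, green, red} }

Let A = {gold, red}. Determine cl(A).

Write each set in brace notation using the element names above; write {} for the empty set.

complement {blue, teal, green}; its interior {green}; cl(A) = X∖{green} = {gold, blue, teal, red}

{gold, blue, teal, red}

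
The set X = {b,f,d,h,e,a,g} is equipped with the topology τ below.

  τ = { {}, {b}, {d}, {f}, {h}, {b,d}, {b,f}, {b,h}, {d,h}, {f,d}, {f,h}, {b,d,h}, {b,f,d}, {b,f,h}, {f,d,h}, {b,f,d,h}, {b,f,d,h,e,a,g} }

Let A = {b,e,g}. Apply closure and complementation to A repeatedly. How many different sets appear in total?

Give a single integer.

6

X∖A={f,d,h,a}, int(X∖A)={f,d,h}, hence cl(A)={b,e,a,g}
Orbit (k=closure, c=complement):
  1. A     = {b,e,g}
  2. kA    = {b,e,a,g}
  3. cA    = {f,d,h,a}
  4. ckA   = {f,d,h}
  5. kcA   = {f,d,h,e,a,g}
  6. ckcA  = {b}
(closed under both — stop)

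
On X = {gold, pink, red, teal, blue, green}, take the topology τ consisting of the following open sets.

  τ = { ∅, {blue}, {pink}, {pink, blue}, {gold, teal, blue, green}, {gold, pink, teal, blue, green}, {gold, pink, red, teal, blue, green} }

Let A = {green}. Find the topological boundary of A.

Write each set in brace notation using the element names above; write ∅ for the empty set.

opens ⊆ A: ∅; union → int = ∅
complement {gold, pink, red, teal, blue}; its interior {pink, blue}; cl(A) = X∖{pink, blue} = {gold, red, teal, green}
boundary = {gold, red, teal, green} ∖ ∅ = {gold, red, teal, green}

{gold, red, teal, green}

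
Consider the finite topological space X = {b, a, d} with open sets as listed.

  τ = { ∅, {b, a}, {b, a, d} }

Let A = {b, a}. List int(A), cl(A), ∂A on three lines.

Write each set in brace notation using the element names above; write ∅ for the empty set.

interior: largest open inside A is {b, a} (from ∅, {b, a})
cl via duality: int({d}) = ∅, so X∖∅ = {b, a, d}
cl∖int = {d}

int(A) = {b, a}
cl(A)  = {b, a, d}
∂A     = {d}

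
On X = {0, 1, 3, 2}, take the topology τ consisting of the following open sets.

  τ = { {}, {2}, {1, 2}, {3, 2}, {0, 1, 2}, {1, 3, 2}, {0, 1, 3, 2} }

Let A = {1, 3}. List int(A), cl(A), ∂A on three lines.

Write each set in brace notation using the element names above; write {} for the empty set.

U open, U⊆A: {}. int(A) = ⋃ = {}
X∖A={0, 2}, int(X∖A)={2}, hence cl(A)={0, 1, 3}
∂A: remove int from cl → {0, 1, 3}

int(A) = {}
cl(A)  = {0, 1, 3}
∂A     = {0, 1, 3}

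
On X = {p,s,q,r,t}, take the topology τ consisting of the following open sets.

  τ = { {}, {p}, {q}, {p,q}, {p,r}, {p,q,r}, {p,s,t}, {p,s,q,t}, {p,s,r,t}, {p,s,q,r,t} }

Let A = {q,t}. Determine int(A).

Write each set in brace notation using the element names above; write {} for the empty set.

open subsets of A: {}, {q}; so int(A) = {q}

{q}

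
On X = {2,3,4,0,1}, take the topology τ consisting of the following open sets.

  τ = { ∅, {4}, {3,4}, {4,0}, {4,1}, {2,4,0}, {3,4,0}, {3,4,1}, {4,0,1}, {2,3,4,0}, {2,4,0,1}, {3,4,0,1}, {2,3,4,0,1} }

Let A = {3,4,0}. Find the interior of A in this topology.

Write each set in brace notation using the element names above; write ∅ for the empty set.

U open, U⊆A: ∅, {4}, {3,4}, {4,0}, {3,4,0}. int(A) = ⋃ = {3,4,0}

{3,4,0}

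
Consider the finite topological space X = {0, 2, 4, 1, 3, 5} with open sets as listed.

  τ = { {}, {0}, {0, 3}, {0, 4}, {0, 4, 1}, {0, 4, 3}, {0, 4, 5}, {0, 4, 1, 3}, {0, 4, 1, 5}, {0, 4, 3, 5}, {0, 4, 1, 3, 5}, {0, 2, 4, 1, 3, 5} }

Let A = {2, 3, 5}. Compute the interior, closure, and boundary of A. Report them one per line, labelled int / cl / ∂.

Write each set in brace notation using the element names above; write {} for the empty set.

int(A) = {}
cl(A)  = {2, 3, 5}
∂A     = {2, 3, 5}

interior: largest open inside A is {} (from {})
cl via duality: int({0, 4, 1}) = {0, 4, 1}, so X∖{0, 4, 1} = {2, 3, 5}
cl∖int = {2, 3, 5}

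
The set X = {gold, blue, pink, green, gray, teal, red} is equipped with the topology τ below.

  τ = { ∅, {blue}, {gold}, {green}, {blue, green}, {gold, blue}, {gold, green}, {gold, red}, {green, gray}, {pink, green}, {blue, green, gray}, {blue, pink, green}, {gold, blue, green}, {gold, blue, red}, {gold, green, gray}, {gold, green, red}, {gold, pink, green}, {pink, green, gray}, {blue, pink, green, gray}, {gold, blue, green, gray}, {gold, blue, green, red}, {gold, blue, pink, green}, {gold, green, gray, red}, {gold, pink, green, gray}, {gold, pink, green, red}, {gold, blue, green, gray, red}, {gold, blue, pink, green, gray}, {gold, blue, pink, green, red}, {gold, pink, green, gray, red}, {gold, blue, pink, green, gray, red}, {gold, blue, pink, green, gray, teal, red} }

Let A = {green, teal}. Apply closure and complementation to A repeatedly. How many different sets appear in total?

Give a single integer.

complement {gold, blue, pink, gray, red}; its interior {gold, blue, red}; cl(A) = X∖{gold, blue, red} = {pink, green, gray, teal}
With k = closure, c = complement:
  1. A     = {green, teal}
  2. kA    = {pink, green, gray, teal}
  3. cA    = {gold, blue, pink, gray, red}
  4. ckA   = {gold, blue, red}
  5. kcA   = {gold, blue, pink, gray, teal, red}
  6. kckA  = {gold, blue, teal, red}
  7. ckcA  = {green}
  8. ckckA = {pink, green, gray}
k, c of each give nothing new

8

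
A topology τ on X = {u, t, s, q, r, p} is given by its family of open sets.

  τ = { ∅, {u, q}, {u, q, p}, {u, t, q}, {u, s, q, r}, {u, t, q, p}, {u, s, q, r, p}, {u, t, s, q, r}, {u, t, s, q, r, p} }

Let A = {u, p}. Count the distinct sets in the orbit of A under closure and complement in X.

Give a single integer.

4

cl via duality: int({t, s, q, r}) = ∅, so X∖∅ = {u, t, s, q, r, p}
Write k for closure, c for complement:
  1. A     = {u, p}
  2. kA    = {u, t, s, q, r, p}
  3. cA    = {t, s, q, r}
  4. ckA   = ∅
applying k or c yields no new set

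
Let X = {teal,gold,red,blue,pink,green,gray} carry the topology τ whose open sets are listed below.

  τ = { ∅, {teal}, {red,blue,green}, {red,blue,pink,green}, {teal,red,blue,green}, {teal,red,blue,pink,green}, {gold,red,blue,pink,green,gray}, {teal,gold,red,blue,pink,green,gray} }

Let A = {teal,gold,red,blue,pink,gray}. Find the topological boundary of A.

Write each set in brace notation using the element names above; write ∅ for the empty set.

{gold,red,blue,pink,green,gray}

opens ⊆ A: ∅, {teal}; union → int = {teal}
complement {green}; its interior ∅; cl(A) = X∖∅ = {teal,gold,red,blue,pink,green,gray}
boundary = {teal,gold,red,blue,pink,green,gray} ∖ {teal} = {gold,red,blue,pink,green,gray}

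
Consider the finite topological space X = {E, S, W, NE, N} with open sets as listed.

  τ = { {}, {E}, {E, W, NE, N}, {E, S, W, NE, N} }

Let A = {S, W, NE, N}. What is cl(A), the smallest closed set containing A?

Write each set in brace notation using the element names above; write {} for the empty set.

{S, W, NE, N}

cl via duality: int({E}) = {E}, so X∖{E} = {S, W, NE, N}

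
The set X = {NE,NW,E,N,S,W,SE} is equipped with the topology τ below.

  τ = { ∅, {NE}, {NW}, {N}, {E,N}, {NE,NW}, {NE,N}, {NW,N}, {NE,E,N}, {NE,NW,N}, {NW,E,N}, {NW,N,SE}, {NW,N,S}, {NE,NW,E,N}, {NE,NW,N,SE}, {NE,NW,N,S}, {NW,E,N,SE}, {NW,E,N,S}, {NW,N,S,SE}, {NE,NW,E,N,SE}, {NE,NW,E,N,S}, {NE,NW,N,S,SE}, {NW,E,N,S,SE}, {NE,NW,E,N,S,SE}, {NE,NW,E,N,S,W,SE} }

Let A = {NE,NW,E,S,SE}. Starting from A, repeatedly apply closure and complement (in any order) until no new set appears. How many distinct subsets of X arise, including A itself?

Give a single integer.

8

X∖A={N,W}, int(X∖A)={N}, hence cl(A)={NE,NW,E,S,W,SE}
Orbit (k=closure, c=complement):
  1. A     = {NE,NW,E,S,SE}
  2. kA    = {NE,NW,E,S,W,SE}
  3. cA    = {N,W}
  4. ckA   = {N}
  5. kcA   = {E,N,S,W,SE}
  6. ckcA  = {NE,NW}
  7. kckcA = {NE,NW,S,W,SE}
  8. ckckcA = {E,N}
(closed under both — stop)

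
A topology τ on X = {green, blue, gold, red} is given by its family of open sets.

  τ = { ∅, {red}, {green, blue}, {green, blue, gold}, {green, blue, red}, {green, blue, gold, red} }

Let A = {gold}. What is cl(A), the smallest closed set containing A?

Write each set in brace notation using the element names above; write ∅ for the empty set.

{gold}

complement {green, blue, red}; its interior {green, blue, red}; cl(A) = X∖{green, blue, red} = {gold}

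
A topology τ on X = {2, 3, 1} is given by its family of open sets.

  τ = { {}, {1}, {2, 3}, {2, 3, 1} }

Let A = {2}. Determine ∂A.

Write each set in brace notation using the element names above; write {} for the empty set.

{2, 3}

interior: largest open inside A is {} (from {})
cl via duality: int({3, 1}) = {1}, so X∖{1} = {2, 3}
cl∖int = {2, 3}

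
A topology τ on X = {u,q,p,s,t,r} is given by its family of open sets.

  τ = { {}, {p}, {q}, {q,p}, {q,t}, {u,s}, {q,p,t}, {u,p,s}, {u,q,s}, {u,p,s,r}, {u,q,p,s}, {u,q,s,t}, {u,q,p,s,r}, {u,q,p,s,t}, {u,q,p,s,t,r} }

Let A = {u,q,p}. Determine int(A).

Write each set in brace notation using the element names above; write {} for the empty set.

{q,p}

interior: largest open inside A is {q,p} (from {}, {q}, {p}, {q,p})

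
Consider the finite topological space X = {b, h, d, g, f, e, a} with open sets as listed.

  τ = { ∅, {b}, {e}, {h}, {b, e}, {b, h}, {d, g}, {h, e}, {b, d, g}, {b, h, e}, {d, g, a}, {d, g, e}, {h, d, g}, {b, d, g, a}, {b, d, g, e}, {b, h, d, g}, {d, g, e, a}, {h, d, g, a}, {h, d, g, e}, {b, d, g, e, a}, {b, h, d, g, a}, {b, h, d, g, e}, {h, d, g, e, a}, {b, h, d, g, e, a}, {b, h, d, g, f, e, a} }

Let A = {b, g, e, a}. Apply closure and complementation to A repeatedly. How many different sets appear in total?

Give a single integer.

10

X∖A={h, d, f}, int(X∖A)={h}, hence cl(A)={b, d, g, f, e, a}
Orbit (k=closure, c=complement):
  1. A     = {b, g, e, a}
  2. kA    = {b, d, g, f, e, a}
  3. cA    = {h, d, f}
  4. ckA   = {h}
  5. kcA   = {h, d, g, f, a}
  6. kckA  = {h, f}
  7. ckcA  = {b, e}
  8. ckckA = {b, d, g, e, a}
  9. kckcA = {b, f, e}
  10. ckckcA = {h, d, g, a}
(closed under both — stop)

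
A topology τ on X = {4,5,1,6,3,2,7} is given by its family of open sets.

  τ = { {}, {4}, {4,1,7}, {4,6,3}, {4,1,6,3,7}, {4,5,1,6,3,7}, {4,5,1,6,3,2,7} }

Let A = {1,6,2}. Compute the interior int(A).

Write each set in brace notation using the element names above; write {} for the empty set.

{}

U open, U⊆A: {}. int(A) = ⋃ = {}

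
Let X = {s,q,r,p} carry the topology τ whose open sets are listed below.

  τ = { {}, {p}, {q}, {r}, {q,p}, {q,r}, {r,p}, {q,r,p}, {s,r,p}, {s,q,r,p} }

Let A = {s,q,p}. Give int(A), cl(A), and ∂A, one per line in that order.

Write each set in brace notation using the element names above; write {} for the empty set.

int(A) = {q,p}
cl(A)  = {s,q,p}
∂A     = {s}

interior: largest open inside A is {q,p} (from {}, {q}, {p}, {q,p})
cl via duality: int({r}) = {r}, so X∖{r} = {s,q,p}
cl∖int = {s}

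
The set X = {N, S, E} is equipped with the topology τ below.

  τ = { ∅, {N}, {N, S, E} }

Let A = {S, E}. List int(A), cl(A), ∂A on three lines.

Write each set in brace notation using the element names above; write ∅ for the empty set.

interior: largest open inside A is ∅ (from ∅)
cl via duality: int({N}) = {N}, so X∖{N} = {S, E}
cl∖int = {S, E}

int(A) = ∅
cl(A)  = {S, E}
∂A     = {S, E}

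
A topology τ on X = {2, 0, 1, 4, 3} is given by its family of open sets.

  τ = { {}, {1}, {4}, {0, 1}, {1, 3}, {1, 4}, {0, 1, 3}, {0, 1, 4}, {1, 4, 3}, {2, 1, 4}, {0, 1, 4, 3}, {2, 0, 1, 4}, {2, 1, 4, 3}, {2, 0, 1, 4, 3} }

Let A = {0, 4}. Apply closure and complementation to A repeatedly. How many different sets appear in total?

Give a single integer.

8

closure: X∖int(X∖A) = X∖{1, 3} = {2, 0, 4}
Let k=closure and c=complement:
  1. A     = {0, 4}
  2. kA    = {2, 0, 4}
  3. cA    = {2, 1, 3}
  4. ckA   = {1, 3}
  5. kcA   = {2, 0, 1, 3}
  6. ckcA  = {4}
  7. kckcA = {2, 4}
  8. ckckcA = {0, 1, 3}
— saturated at 8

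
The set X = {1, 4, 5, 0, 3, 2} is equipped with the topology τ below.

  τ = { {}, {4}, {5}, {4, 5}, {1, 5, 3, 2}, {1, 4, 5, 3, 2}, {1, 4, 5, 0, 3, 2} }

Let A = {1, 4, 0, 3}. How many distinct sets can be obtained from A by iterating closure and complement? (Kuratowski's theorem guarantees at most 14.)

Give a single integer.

8

cl via duality: int({5, 2}) = {5}, so X∖{5} = {1, 4, 0, 3, 2}
Write k for closure, c for complement:
  1. A     = {1, 4, 0, 3}
  2. kA    = {1, 4, 0, 3, 2}
  3. cA    = {5, 2}
  4. ckA   = {5}
  5. kcA   = {1, 5, 0, 3, 2}
  6. ckcA  = {4}
  7. kckcA = {4, 0}
  8. ckckcA = {1, 5, 3, 2}
applying k or c yields no new set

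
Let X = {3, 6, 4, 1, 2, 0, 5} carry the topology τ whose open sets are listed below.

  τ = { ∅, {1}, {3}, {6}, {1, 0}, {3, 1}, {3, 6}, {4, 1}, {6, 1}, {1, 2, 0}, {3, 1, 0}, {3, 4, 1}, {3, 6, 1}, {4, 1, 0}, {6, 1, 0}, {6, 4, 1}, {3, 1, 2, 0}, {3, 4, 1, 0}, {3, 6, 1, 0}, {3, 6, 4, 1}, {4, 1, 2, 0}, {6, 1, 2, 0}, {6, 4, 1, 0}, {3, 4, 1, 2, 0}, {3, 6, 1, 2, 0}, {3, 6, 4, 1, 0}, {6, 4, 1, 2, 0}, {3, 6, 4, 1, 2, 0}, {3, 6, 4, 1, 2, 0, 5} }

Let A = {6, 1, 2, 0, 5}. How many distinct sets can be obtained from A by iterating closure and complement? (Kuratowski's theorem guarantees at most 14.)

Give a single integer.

complement {3, 4}; its interior {3}; cl(A) = X∖{3} = {6, 4, 1, 2, 0, 5}
With k = closure, c = complement:
  1. A     = {6, 1, 2, 0, 5}
  2. kA    = {6, 4, 1, 2, 0, 5}
  3. cA    = {3, 4}
  4. ckA   = {3}
  5. kcA   = {3, 4, 5}
  6. kckA  = {3, 5}
  7. ckcA  = {6, 1, 2, 0}
  8. ckckA = {6, 4, 1, 2, 0}
k, c of each give nothing new

8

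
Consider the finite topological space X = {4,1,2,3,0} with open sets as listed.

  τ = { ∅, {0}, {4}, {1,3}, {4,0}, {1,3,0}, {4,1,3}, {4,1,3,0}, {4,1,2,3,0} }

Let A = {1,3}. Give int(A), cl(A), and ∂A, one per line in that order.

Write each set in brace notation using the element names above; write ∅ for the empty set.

int(A) = {1,3}
cl(A)  = {1,2,3}
∂A     = {2}

U open, U⊆A: ∅, {1,3}. int(A) = ⋃ = {1,3}
X∖A={4,2,0}, int(X∖A)={4,0}, hence cl(A)={1,2,3}
∂A: remove int from cl → {2}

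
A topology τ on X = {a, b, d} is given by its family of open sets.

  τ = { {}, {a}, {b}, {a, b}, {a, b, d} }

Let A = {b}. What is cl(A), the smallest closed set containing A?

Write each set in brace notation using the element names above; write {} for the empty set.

X∖A={a, d}, int(X∖A)={a}, hence cl(A)={b, d}

{b, d}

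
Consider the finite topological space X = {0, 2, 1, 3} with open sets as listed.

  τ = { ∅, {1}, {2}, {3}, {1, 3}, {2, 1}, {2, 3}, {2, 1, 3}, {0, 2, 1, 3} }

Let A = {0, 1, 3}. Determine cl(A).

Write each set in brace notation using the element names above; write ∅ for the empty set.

{0, 1, 3}

X∖A={2}, int(X∖A)={2}, hence cl(A)={0, 1, 3}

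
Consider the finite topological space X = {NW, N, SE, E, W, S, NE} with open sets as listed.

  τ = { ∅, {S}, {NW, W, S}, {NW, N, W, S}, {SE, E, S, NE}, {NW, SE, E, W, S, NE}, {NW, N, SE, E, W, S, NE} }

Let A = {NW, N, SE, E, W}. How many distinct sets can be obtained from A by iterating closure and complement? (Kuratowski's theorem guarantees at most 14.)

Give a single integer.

closure: X∖int(X∖A) = X∖{S} = {NW, N, SE, E, W, NE}
Let k=closure and c=complement:
  1. A     = {NW, N, SE, E, W}
  2. kA    = {NW, N, SE, E, W, NE}
  3. cA    = {S, NE}
  4. ckA   = {S}
  5. kcA   = {NW, N, SE, E, W, S, NE}
  6. ckcA  = ∅
— saturated at 6

6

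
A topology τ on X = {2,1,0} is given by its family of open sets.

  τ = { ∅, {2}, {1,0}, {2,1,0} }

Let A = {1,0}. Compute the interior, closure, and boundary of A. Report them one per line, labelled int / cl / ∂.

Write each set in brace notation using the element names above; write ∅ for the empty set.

interior: largest open inside A is {1,0} (from ∅, {1,0})
cl via duality: int({2}) = {2}, so X∖{2} = {1,0}
cl∖int = ∅

int(A) = {1,0}
cl(A)  = {1,0}
∂A     = ∅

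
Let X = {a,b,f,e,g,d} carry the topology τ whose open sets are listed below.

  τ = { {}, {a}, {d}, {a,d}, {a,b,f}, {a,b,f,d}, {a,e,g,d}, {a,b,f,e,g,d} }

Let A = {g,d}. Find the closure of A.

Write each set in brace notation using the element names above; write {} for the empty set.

{e,g,d}

complement {a,b,f,e}; its interior {a,b,f}; cl(A) = X∖{a,b,f} = {e,g,d}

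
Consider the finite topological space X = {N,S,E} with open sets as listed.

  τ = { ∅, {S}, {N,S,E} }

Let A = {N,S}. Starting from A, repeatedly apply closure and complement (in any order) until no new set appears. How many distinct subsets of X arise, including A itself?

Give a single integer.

6

cl via duality: int({E}) = ∅, so X∖∅ = {N,S,E}
Write k for closure, c for complement:
  1. A     = {N,S}
  2. kA    = {N,S,E}
  3. cA    = {E}
  4. ckA   = ∅
  5. kcA   = {N,E}
  6. ckcA  = {S}
applying k or c yields no new set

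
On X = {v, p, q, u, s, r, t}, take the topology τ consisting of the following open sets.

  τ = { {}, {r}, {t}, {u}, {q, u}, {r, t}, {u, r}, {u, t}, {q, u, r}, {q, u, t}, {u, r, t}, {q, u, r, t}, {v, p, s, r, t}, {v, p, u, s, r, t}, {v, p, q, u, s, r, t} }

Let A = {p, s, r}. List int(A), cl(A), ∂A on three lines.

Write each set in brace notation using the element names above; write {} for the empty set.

int(A) = {r}
cl(A)  = {v, p, s, r}
∂A     = {v, p, s}

opens ⊆ A: {}, {r}; union → int = {r}
complement {v, q, u, t}; its interior {q, u, t}; cl(A) = X∖{q, u, t} = {v, p, s, r}
boundary = {v, p, s, r} ∖ {r} = {v, p, s}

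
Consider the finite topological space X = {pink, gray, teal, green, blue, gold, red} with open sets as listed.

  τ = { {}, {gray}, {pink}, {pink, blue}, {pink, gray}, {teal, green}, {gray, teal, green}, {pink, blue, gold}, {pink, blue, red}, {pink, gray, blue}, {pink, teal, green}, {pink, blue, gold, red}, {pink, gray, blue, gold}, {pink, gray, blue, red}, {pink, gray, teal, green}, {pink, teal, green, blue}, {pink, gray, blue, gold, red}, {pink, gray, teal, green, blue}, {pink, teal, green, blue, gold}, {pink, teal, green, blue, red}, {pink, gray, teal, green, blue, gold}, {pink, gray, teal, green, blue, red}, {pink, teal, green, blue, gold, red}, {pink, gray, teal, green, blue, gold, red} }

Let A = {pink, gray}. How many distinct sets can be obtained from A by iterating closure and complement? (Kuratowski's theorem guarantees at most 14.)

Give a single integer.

complement {teal, green, blue, gold, red}; its interior {teal, green}; cl(A) = X∖{teal, green} = {pink, gray, blue, gold, red}
With k = closure, c = complement:
  1. A     = {pink, gray}
  2. kA    = {pink, gray, blue, gold, red}
  3. cA    = {teal, green, blue, gold, red}
  4. ckA   = {teal, green}
k, c of each give nothing new

4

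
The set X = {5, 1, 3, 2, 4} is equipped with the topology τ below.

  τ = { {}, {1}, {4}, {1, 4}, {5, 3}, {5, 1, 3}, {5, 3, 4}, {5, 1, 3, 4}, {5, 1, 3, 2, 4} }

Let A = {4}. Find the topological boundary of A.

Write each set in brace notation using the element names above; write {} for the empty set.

{2}

open subsets of A: {}, {4}; so int(A) = {4}
closure: X∖int(X∖A) = X∖{5, 1, 3} = {2, 4}
∂A = {2, 4} minus {4} = {2}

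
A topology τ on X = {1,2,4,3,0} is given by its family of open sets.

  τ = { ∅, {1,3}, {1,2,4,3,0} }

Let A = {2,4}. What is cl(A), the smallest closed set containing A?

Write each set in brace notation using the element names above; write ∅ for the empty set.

X∖A={1,3,0}, int(X∖A)={1,3}, hence cl(A)={2,4,0}

{2,4,0}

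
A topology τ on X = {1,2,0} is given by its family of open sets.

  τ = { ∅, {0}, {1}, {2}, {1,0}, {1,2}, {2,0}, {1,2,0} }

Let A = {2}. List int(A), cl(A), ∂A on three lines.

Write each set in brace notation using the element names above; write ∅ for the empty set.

int(A) = {2}
cl(A)  = {2}
∂A     = ∅

open subsets of A: ∅, {2}; so int(A) = {2}
closure: X∖int(X∖A) = X∖{1,0} = {2}
∂A = {2} minus {2} = ∅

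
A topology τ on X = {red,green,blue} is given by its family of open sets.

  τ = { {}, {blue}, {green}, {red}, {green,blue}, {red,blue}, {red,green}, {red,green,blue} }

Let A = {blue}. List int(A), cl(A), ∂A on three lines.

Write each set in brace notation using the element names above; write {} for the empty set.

open subsets of A: {}, {blue}; so int(A) = {blue}
closure: X∖int(X∖A) = X∖{red,green} = {blue}
∂A = {blue} minus {blue} = {}

int(A) = {blue}
cl(A)  = {blue}
∂A     = {}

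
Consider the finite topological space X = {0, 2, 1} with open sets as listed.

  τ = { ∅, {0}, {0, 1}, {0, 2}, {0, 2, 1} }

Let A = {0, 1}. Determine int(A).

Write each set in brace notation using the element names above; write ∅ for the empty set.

open subsets of A: ∅, {0}, {0, 1}; so int(A) = {0, 1}

{0, 1}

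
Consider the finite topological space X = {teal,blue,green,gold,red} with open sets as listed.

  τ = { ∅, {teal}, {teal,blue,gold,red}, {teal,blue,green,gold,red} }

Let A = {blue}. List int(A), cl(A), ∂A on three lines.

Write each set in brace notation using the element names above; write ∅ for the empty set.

int(A) = ∅
cl(A)  = {blue,green,gold,red}
∂A     = {blue,green,gold,red}

open subsets of A: ∅; so int(A) = ∅
closure: X∖int(X∖A) = X∖{teal} = {blue,green,gold,red}
∂A = {blue,green,gold,red} minus ∅ = {blue,green,gold,red}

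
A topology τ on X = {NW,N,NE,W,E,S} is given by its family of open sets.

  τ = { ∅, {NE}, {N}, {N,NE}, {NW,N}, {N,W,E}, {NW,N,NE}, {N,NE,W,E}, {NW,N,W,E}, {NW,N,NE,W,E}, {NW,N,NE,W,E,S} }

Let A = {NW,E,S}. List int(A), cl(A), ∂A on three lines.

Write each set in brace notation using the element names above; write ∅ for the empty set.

int(A) = ∅
cl(A)  = {NW,W,E,S}
∂A     = {NW,W,E,S}

U open, U⊆A: ∅. int(A) = ⋃ = ∅
X∖A={N,NE,W}, int(X∖A)={N,NE}, hence cl(A)={NW,W,E,S}
∂A: remove int from cl → {NW,W,E,S}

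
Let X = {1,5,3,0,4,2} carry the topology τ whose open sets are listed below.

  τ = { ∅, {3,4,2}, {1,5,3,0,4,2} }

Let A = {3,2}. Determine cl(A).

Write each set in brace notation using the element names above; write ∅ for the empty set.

closure: X∖int(X∖A) = X∖∅ = {1,5,3,0,4,2}

{1,5,3,0,4,2}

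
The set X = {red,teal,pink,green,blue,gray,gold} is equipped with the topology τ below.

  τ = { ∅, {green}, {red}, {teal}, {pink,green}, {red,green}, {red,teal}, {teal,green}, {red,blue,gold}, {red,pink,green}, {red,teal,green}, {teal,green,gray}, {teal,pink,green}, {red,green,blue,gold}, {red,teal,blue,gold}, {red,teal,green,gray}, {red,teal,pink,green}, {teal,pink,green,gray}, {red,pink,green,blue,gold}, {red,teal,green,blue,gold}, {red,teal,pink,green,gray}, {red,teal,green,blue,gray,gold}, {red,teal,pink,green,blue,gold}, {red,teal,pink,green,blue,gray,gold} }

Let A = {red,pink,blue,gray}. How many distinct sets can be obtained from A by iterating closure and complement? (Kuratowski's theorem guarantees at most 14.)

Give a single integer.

complement {teal,green,gold}; its interior {teal,green}; cl(A) = X∖{teal,green} = {red,pink,blue,gray,gold}
With k = closure, c = complement:
  1. A     = {red,pink,blue,gray}
  2. kA    = {red,pink,blue,gray,gold}
  3. cA    = {teal,green,gold}
  4. ckA   = {teal,green}
  5. kcA   = {teal,pink,green,blue,gray,gold}
  6. kckA  = {teal,pink,green,gray}
  7. ckcA  = {red}
  8. ckckA = {red,blue,gold}
k, c of each give nothing new

8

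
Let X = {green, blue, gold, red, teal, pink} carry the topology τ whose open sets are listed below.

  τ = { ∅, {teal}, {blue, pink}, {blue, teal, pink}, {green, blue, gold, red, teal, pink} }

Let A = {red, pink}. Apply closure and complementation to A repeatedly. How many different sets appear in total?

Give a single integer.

complement {green, blue, gold, teal}; its interior {teal}; cl(A) = X∖{teal} = {green, blue, gold, red, pink}
With k = closure, c = complement:
  1. A     = {red, pink}
  2. kA    = {green, blue, gold, red, pink}
  3. cA    = {green, blue, gold, teal}
  4. ckA   = {teal}
  5. kcA   = {green, blue, gold, red, teal, pink}
  6. kckA  = {green, gold, red, teal}
  7. ckcA  = ∅
  8. ckckA = {blue, pink}
k, c of each give nothing new

8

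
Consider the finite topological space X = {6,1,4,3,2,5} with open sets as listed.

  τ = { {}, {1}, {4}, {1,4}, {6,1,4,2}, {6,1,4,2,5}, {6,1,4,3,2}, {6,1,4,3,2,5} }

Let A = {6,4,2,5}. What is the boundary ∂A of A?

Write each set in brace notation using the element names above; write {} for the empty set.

interior: largest open inside A is {4} (from {}, {4})
cl via duality: int({1,3}) = {1}, so X∖{1} = {6,4,3,2,5}
cl∖int = {6,3,2,5}

{6,3,2,5}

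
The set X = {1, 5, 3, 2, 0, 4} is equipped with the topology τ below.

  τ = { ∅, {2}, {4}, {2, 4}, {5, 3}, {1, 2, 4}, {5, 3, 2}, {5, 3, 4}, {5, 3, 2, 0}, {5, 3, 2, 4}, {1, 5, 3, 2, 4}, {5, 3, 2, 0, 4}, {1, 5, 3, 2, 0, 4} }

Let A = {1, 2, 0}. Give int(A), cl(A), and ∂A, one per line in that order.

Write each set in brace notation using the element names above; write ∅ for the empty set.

opens ⊆ A: ∅, {2}; union → int = {2}
complement {5, 3, 4}; its interior {5, 3, 4}; cl(A) = X∖{5, 3, 4} = {1, 2, 0}
boundary = {1, 2, 0} ∖ {2} = {1, 0}

int(A) = {2}
cl(A)  = {1, 2, 0}
∂A     = {1, 0}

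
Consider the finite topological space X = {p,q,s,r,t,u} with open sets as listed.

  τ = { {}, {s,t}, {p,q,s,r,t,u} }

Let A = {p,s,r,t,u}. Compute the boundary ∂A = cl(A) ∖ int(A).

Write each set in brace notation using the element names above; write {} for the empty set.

{p,q,r,u}

interior: largest open inside A is {s,t} (from {}, {s,t})
cl via duality: int({q}) = {}, so X∖{} = {p,q,s,r,t,u}
cl∖int = {p,q,r,u}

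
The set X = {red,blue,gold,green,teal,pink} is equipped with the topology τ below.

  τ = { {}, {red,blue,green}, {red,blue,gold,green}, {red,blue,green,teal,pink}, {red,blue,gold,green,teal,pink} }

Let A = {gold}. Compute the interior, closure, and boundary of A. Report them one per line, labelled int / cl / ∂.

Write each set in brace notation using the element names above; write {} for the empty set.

int(A) = {}
cl(A)  = {gold}
∂A     = {gold}

U open, U⊆A: {}. int(A) = ⋃ = {}
X∖A={red,blue,green,teal,pink}, int(X∖A)={red,blue,green,teal,pink}, hence cl(A)={gold}
∂A: remove int from cl → {gold}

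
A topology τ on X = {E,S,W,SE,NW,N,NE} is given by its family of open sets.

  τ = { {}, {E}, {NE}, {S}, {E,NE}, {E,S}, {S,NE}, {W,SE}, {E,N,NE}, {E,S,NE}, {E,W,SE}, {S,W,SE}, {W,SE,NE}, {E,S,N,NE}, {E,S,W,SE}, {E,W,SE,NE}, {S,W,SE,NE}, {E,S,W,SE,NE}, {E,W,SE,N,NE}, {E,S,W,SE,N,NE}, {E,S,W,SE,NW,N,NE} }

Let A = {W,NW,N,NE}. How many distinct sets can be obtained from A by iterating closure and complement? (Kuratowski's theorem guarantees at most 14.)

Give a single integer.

complement {E,S,SE}; its interior {E,S}; cl(A) = X∖{E,S} = {W,SE,NW,N,NE}
With k = closure, c = complement:
  1. A     = {W,NW,N,NE}
  2. kA    = {W,SE,NW,N,NE}
  3. cA    = {E,S,SE}
  4. ckA   = {E,S}
  5. kcA   = {E,S,W,SE,NW,N}
  6. kckA  = {E,S,NW,N}
  7. ckcA  = {NE}
  8. ckckA = {W,SE,NE}
  9. kckcA = {NW,N,NE}
  10. ckckcA = {E,S,W,SE}
k, c of each give nothing new

10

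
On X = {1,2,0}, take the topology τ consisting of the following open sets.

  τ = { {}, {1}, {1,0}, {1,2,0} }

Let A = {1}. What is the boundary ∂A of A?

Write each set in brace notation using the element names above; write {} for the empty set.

U open, U⊆A: {}, {1}. int(A) = ⋃ = {1}
X∖A={2,0}, int(X∖A)={}, hence cl(A)={1,2,0}
∂A: remove int from cl → {2,0}

{2,0}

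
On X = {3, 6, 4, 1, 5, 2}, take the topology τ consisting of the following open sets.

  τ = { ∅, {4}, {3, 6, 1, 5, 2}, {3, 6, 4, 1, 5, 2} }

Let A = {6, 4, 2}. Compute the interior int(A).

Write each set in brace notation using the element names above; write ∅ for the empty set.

{4}

open subsets of A: ∅, {4}; so int(A) = {4}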